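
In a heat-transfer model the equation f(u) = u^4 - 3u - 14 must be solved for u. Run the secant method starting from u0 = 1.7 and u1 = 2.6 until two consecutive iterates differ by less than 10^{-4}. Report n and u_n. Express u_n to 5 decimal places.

f(1.7) = -10.7479000, f(2.6) = 23.8976000
u2 = 2.6000000 − 23.8976000·(0.9000000)/(34.6455000) = 1.9792025;  |Δ| = 0.6207975
f(1.9792025) = -4.5928186
u3 = 1.9792025 − (-4.5928186)·(-0.6207975)/(-28.4904186) = 2.0792786;  |Δ| = 0.1000761
f(2.0792786) = -1.5460524
u4 = 2.0792786 − (-1.5460524)·(0.1000761)/(3.0467662) = 2.1300613;  |Δ| = 0.0507827
f(2.1300613) = 0.1956464
u5 = 2.1300613 − 0.1956464·(0.0507827)/(1.7416988) = 2.1243568;  |Δ| = 0.0057045
f(2.1243568) = -0.0068773
u6 = 2.1243568 − (-0.0068773)·(-0.0057045)/(-0.2025236) = 2.1245505;  |Δ| = 0.0001937
f(2.1245505) = -0.0000290
u7 = 2.1245505 − (-0.0000290)·(0.0001937)/(0.0068483) = 2.1245513;  |Δ| = 0.0000008
|u7 − u6| = 0.0000008 < 10^{-4}

n = 7, u_n = 2.12455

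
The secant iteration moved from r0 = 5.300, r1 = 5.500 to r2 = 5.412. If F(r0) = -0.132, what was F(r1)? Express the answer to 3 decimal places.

0.104

The secant line through (5.300, -0.132) and (5.500, F(r1)) crosses zero at r2 = 5.412.
So (5.300, -0.132), (5.500, F(r1)), (5.412, 0) are collinear:
F(r1) = -0.132 · (5.500 − 5.412) / (5.300 − 5.412) = -0.132 · (0.08800)/(-0.11200) = 0.10371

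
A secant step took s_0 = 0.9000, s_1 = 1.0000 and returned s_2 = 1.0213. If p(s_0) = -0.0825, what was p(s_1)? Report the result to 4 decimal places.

The secant line through (0.9000, -0.0825) and (1.0000, p(s_1)) crosses zero at s_2 = 1.0213.
So (0.9000, -0.0825), (1.0000, p(s_1)), (1.0213, 0) are collinear:
p(s_1) = -0.0825 · (1.0000 − 1.0213) / (0.9000 − 1.0213) = -0.0825 · (-0.021300)/(-0.121300) = -0.014487

-0.0145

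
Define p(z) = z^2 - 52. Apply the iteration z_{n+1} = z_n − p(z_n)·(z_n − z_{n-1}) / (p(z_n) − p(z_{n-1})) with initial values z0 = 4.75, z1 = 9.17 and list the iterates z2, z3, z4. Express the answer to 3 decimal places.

p(4.75) = -29.43750, p(9.17) = 32.08890
z2 = 9.17000 − 32.08890·(9.17000 − 4.75000) / (32.08890 − (-29.43750)) = 9.17000 − (141.83294)/(61.52640) = 6.86476
p(6.86476) = -4.87503
z3 = 6.86476 − (-4.87503)·(6.86476 − 9.17000) / (-4.87503 − 32.08890) = 6.86476 − (11.23810)/(-36.96393) = 7.16879
p(7.16879) = -0.60842
z4 = 7.16879 − (-0.60842)·(7.16879 − 6.86476) / (-0.60842 − (-4.87503)) = 7.16879 − (-0.18498)/(4.26660) = 7.21215

6.865, 7.169, 7.212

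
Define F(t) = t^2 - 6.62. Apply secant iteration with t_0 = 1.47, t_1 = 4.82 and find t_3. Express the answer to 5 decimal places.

F(1.47) = -4.4591000, F(4.82) = 16.6124000
t_2 = 4.8200000 − 16.6124000·(4.8200000 − 1.4700000) / (16.6124000 − (-4.4591000)) = 4.8200000 − (55.6515400)/(21.0715000) = 2.1789189
F(2.1789189) = -1.8723123
t_3 = 2.1789189 − (-1.8723123)·(2.1789189 − 4.8200000) / (-1.8723123 − 16.6124000) = 2.1789189 − (4.9449287)/(-18.4847123) = 2.4464334

2.44643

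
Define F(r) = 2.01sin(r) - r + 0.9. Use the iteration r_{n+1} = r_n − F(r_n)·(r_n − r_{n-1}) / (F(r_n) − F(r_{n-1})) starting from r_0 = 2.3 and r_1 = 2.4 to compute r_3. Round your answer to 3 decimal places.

F(2.3) = 0.09887, F(2.4) = -0.14232
r_2 = 2.40000 − (-0.14232)·(2.40000 − 2.30000) / (-0.14232 − 0.09887) = 2.40000 − (-0.01423)/(-0.24119) = 2.34099
F(2.34099) = 0.00173
r_3 = 2.34099 − 0.00173·(2.34099 − 2.40000) / (0.00173 − (-0.14232)) = 2.34099 − (-0.00010)/(0.14405) = 2.34170

2.342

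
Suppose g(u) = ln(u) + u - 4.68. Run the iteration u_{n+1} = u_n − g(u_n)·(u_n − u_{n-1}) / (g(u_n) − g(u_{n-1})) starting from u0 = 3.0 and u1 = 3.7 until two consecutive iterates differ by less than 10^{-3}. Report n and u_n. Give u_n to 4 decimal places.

n = 4, u_n = 3.4435

g(3.0) = -0.581388, g(3.7) = 0.328333
u2 = 3.700000 − 0.328333·(0.700000)/(0.909721) = 3.447359;  |Δ| = 0.252641
g(3.447359) = 0.004967
u3 = 3.447359 − 0.004967·(-0.252641)/(-0.323366) = 3.443478;  |Δ| = 0.003881
g(3.443478) = -0.000040
u4 = 3.443478 − (-0.000040)·(-0.003881)/(-0.005007) = 3.443509;  |Δ| = 0.000031
|u4 − u3| = 0.000031 < 10^{-3}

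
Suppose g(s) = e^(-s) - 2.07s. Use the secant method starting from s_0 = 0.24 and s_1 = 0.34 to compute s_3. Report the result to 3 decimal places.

g(0.24) = 0.28983, g(0.34) = 0.00797
s_2 = 0.34000 − 0.00797·(0.34000 − 0.24000) / (0.00797 − 0.28983) = 0.34000 − (0.00080)/(-0.28186) = 0.34283
g(0.34283) = 0.00011
s_3 = 0.34283 − 0.00011·(0.34283 − 0.34000) / (0.00011 − 0.00797) = 0.34283 − (0.00000)/(-0.00786) = 0.34287

0.343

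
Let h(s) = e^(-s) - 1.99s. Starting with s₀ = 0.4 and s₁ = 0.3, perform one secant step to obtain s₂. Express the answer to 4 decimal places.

0.3534

h(0.4) = -0.125680, h(0.3) = 0.143818
s₂ = 0.300000 − 0.143818·(0.300000 − 0.400000) / (0.143818 − (-0.125680)) = 0.300000 − (-0.014382)/(0.269498) = 0.353365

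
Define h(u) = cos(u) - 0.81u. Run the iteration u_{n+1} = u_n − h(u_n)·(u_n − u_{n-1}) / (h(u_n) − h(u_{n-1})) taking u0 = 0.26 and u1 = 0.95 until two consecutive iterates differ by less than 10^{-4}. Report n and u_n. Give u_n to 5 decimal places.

n = 5, u_n = 0.83166

h(0.26) = 0.7557900, h(0.95) = -0.1878169
u2 = 0.9500000 − (-0.1878169)·(0.6900000)/(-0.9436069) = 0.8126614;  |Δ| = 0.1373386
h(0.8126614) = 0.0293127
u3 = 0.8126614 − 0.0293127·(-0.1373386)/(0.2171296) = 0.8312022;  |Δ| = 0.0185408
h(0.8312022) = 0.0007143
u4 = 0.8312022 − 0.0007143·(0.0185408)/(-0.0285983) = 0.8316653;  |Δ| = 0.0004631
h(0.8316653) = -0.0000030
u5 = 0.8316653 − (-0.0000030)·(0.0004631)/(-0.0007173) = 0.8316634;  |Δ| = 0.0000019
|u5 − u4| = 0.0000019 < 10^{-4}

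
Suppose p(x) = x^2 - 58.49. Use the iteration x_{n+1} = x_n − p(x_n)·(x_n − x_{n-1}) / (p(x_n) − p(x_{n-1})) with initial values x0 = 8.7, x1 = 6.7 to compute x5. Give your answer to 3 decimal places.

7.648

p(8.7) = 17.20000, p(6.7) = -13.60000
x2 = 6.70000 − (-13.60000)·(6.70000 − 8.70000) / (-13.60000 − 17.20000) = 6.70000 − (27.20000)/(-30.80000) = 7.58312
p(7.58312) = -0.98634
x3 = 7.58312 − (-0.98634)·(7.58312 − 6.70000) / (-0.98634 − (-13.60000)) = 7.58312 − (-0.87105)/(12.61366) = 7.65217
p(7.65217) = 0.06575
x4 = 7.65217 − 0.06575·(7.65217 − 7.58312) / (0.06575 − (-0.98634)) = 7.65217 − (0.00454)/(1.05209) = 7.64786
p(7.64786) = -0.00028
x5 = 7.64786 − (-0.00028)·(7.64786 − 7.65217) / (-0.00028 − 0.06575) = 7.64786 − (0.00000)/(-0.06603) = 7.64788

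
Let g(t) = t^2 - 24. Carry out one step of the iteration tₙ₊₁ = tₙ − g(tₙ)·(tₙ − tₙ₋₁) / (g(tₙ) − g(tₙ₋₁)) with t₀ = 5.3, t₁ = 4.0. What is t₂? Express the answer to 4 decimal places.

4.8602

g(5.3) = 4.090000, g(4.0) = -8.000000
t₂ = 4.000000 − (-8.000000)·(4.000000 − 5.300000) / (-8.000000 − 4.090000) = 4.000000 − (10.400000)/(-12.090000) = 4.860215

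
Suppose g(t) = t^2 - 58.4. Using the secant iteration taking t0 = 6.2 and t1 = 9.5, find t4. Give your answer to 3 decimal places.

7.642

g(6.2) = -19.96000, g(9.5) = 31.85000
t2 = 9.50000 − 31.85000·(9.50000 − 6.20000) / (31.85000 − (-19.96000)) = 9.50000 − (105.10500)/(51.81000) = 7.47134
g(7.47134) = -2.57911
t3 = 7.47134 − (-2.57911)·(7.47134 − 9.50000) / (-2.57911 − 31.85000) = 7.47134 − (5.23215)/(-34.42911) = 7.62331
g(7.62331) = -0.28520
t4 = 7.62331 − (-0.28520)·(7.62331 − 7.47134) / (-0.28520 − (-2.57911)) = 7.62331 − (-0.04334)/(2.29392) = 7.64220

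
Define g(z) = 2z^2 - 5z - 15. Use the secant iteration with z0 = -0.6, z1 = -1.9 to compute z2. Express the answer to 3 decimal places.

-1.728

g(-0.6) = -11.28000, g(-1.9) = 1.72000
z2 = -1.90000 − 1.72000·(-1.90000 − (-0.60000)) / (1.72000 − (-11.28000)) = -1.90000 − (-2.23600)/(13.00000) = -1.72800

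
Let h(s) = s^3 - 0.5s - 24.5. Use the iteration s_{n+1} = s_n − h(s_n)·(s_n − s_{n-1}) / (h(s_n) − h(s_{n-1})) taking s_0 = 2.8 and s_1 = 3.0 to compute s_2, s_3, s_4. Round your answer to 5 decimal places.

h(2.8) = -3.9480000, h(3.0) = 1.0000000
s_2 = 3.0000000 − 1.0000000·(3.0000000 − 2.8000000) / (1.0000000 − (-3.9480000)) = 3.0000000 − (0.2000000)/(4.9480000) = 2.9595796
h(2.9595796) = -0.0565016
s_3 = 2.9595796 − (-0.0565016)·(2.9595796 − 3.0000000) / (-0.0565016 − 1.0000000) = 2.9595796 − (0.0022838)/(-1.0565016) = 2.9617413
h(2.9617413) = -0.0007378
s_4 = 2.9617413 − (-0.0007378)·(2.9617413 − 2.9595796) / (-0.0007378 − (-0.0565016)) = 2.9617413 − (-0.0000016)/(0.0557638) = 2.9617699

2.95958, 2.96174, 2.96177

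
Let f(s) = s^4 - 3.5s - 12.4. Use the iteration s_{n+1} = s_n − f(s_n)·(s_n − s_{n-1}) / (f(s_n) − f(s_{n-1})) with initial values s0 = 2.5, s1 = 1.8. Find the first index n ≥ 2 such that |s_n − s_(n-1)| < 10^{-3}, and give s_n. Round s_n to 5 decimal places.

n = 6, s_n = 2.10894

f(2.5) = 17.9125000, f(1.8) = -8.2024000
s2 = 1.8000000 − (-8.2024000)·(-0.7000000)/(-26.1149000) = 2.0198622;  |Δ| = 0.2198622
f(2.0198622) = -2.8243956
s3 = 2.0198622 − (-2.8243956)·(0.2198622)/(5.3780044) = 2.1353285;  |Δ| = 0.1154662
f(2.1353285) = 0.9165543
s4 = 2.1353285 − 0.9165543·(0.1154662)/(3.7409499) = 2.1070386;  |Δ| = 0.0282899
f(2.1070386) = -0.0644847
s5 = 2.1070386 − (-0.0644847)·(-0.0282899)/(-0.9810390) = 2.1088981;  |Δ| = 0.0018595
f(2.1088981) = -0.0013217
s6 = 2.1088981 − (-0.0013217)·(0.0018595)/(0.0631630) = 2.1089370;  |Δ| = 0.0000389
|s6 − s5| = 0.0000389 < 10^{-3}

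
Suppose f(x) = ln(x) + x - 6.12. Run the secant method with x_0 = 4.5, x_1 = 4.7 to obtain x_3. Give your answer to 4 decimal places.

f(4.5) = -0.115923, f(4.7) = 0.127563
x_2 = 4.700000 − 0.127563·(4.700000 − 4.500000) / (0.127563 − (-0.115923)) = 4.700000 − (0.025513)/(0.243485) = 4.595219
f(4.595219) = 0.000236
x_3 = 4.595219 − 0.000236·(4.595219 − 4.700000) / (0.000236 − 0.127563) = 4.595219 − (-0.000025)/(-0.127327) = 4.595025

4.5950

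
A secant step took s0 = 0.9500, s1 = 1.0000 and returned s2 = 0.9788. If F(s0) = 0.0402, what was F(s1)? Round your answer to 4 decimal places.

The secant line through (0.9500, 0.0402) and (1.0000, F(s1)) crosses zero at s2 = 0.9788.
So (0.9500, 0.0402), (1.0000, F(s1)), (0.9788, 0) are collinear:
F(s1) = 0.0402 · (1.0000 − 0.9788) / (0.9500 − 0.9788) = 0.0402 · (0.021200)/(-0.028800) = -0.029592

-0.0296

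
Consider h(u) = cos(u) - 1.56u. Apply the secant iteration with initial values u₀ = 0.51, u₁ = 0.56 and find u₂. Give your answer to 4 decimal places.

0.5473

h(0.51) = 0.077145, h(0.56) = -0.026345
u₂ = 0.560000 − (-0.026345)·(0.560000 − 0.510000) / (-0.026345 − 0.077145) = 0.560000 − (-0.001317)/(-0.103489) = 0.547272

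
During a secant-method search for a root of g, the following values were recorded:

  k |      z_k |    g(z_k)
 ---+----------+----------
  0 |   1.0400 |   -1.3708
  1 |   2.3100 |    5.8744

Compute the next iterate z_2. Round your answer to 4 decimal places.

1.2803

z_2 = 2.3100 − 5.8744·(2.3100 − 1.0400) / (5.8744 − (-1.3708))
   = 2.3100 − (7.460488)/(7.245200) = 1.280285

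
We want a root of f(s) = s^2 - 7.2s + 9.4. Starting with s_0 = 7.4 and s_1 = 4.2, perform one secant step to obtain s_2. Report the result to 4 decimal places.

f(7.4) = 10.880000, f(4.2) = -3.200000
s_2 = 4.200000 − (-3.200000)·(4.200000 − 7.400000) / (-3.200000 − 10.880000) = 4.200000 − (10.240000)/(-14.080000) = 4.927273

4.9273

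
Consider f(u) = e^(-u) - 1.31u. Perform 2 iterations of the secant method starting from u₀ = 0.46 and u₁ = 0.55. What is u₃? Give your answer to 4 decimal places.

0.4748

f(0.46) = 0.028684, f(0.55) = -0.143550
u₂ = 0.550000 − (-0.143550)·(0.550000 − 0.460000) / (-0.143550 − 0.028684) = 0.550000 − (-0.012920)/(-0.172234) = 0.474989
f(0.474989) = -0.000343
u₃ = 0.474989 − (-0.000343)·(0.474989 − 0.550000) / (-0.000343 − (-0.143550)) = 0.474989 − (0.000026)/(0.143207) = 0.474809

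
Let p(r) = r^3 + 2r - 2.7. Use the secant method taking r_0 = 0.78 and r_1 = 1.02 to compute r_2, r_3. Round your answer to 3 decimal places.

0.930, 0.937

p(0.78) = -0.66545, p(1.02) = 0.40121
r_2 = 1.02000 − 0.40121·(1.02000 − 0.78000) / (0.40121 − (-0.66545)) = 1.02000 − (0.09629)/(1.06666) = 0.92973
p(0.92973) = -0.03690
r_3 = 0.92973 − (-0.03690)·(0.92973 − 1.02000) / (-0.03690 − 0.40121) = 0.92973 − (0.00333)/(-0.43810) = 0.93733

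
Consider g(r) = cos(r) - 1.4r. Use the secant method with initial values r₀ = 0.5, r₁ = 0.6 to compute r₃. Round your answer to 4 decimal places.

0.5925

g(0.5) = 0.177583, g(0.6) = -0.014664
r₂ = 0.600000 − (-0.014664)·(0.600000 − 0.500000) / (-0.014664 − 0.177583) = 0.600000 − (-0.001466)/(-0.192247) = 0.592372
g(0.592372) = 0.000298
r₃ = 0.592372 − 0.000298·(0.592372 − 0.600000) / (0.000298 − (-0.014664)) = 0.592372 − (-0.000002)/(0.014962) = 0.592524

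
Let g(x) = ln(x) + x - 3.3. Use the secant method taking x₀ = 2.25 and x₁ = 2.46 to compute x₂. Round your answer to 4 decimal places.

g(2.25) = -0.239070, g(2.46) = 0.060161
x₂ = 2.460000 − 0.060161·(2.460000 − 2.250000) / (0.060161 − (-0.239070)) = 2.460000 − (0.012634)/(0.299231) = 2.417779

2.4178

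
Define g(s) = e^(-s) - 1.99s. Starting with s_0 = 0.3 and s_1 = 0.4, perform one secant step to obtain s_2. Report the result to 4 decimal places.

0.3534

g(0.3) = 0.143818, g(0.4) = -0.125680
s_2 = 0.400000 − (-0.125680)·(0.400000 − 0.300000) / (-0.125680 − 0.143818) = 0.400000 − (-0.012568)/(-0.269498) = 0.353365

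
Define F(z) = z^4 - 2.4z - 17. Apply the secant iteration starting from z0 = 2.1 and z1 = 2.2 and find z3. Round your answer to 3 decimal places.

2.171

F(2.1) = -2.59190, F(2.2) = 1.14560
z2 = 2.20000 − 1.14560·(2.20000 − 2.10000) / (1.14560 − (-2.59190)) = 2.20000 − (0.11456)/(3.73750) = 2.16935
F(2.16935) = -0.05931
z3 = 2.16935 − (-0.05931)·(2.16935 − 2.20000) / (-0.05931 − 1.14560) = 2.16935 − (0.00182)/(-1.20491) = 2.17086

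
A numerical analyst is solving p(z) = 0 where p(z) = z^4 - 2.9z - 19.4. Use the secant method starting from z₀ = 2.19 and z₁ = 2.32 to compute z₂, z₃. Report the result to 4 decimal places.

p(2.19) = -2.748425, p(2.32) = 2.842230
z₂ = 2.320000 − 2.842230·(2.320000 − 2.190000) / (2.842230 − (-2.748425)) = 2.320000 − (0.369490)/(5.590655) = 2.253909
p(2.253909) = -0.128845
z₃ = 2.253909 − (-0.128845)·(2.253909 − 2.320000) / (-0.128845 − 2.842230) = 2.253909 − (0.008515)/(-2.971075) = 2.256775

2.2539, 2.2568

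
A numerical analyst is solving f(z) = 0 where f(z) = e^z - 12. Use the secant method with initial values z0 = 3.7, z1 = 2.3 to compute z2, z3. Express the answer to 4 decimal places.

2.3931, 2.4938

f(3.7) = 28.447304, f(2.3) = -2.025818
z2 = 2.300000 − (-2.025818)·(2.300000 − 3.700000) / (-2.025818 − 28.447304) = 2.300000 − (2.836145)/(-30.473122) = 2.393070
f(2.393070) = -1.052946
z3 = 2.393070 − (-1.052946)·(2.393070 − 2.300000) / (-1.052946 − (-2.025818)) = 2.393070 − (-0.097998)/(0.972871) = 2.493801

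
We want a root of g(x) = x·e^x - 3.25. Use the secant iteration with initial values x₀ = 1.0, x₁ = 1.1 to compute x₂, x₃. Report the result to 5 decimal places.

1.09069, 1.09129

g(1.0) = -0.5317182, g(1.1) = 0.0545826
x₂ = 1.1000000 − 0.0545826·(1.1000000 − 1.0000000) / (0.0545826 − (-0.5317182)) = 1.1000000 − (0.0054583)/(0.5863008) = 1.0906903
g(1.0906903) = -0.0037478
x₃ = 1.0906903 − (-0.0037478)·(1.0906903 − 1.1000000) / (-0.0037478 − 0.0545826) = 1.0906903 − (0.0000349)/(-0.0583304) = 1.0912885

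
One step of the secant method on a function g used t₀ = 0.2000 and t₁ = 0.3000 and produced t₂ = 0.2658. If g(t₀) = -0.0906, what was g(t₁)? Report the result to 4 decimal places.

The secant line through (0.2000, -0.0906) and (0.3000, g(t₁)) crosses zero at t₂ = 0.2658.
So (0.2000, -0.0906), (0.3000, g(t₁)), (0.2658, 0) are collinear:
g(t₁) = -0.0906 · (0.3000 − 0.2658) / (0.2000 − 0.2658) = -0.0906 · (0.034200)/(-0.065800) = 0.047090

0.0471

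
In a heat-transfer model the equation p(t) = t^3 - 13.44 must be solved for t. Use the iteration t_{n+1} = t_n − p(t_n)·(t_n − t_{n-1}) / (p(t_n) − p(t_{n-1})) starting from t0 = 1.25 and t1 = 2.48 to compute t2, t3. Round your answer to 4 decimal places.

2.3123, 2.3748

p(1.25) = -11.486875, p(2.48) = 1.812992
t2 = 2.480000 − 1.812992·(2.480000 − 1.250000) / (1.812992 − (-11.486875)) = 2.480000 − (2.229980)/(13.299867) = 2.312331
p(2.312331) = -1.076262
t3 = 2.312331 − (-1.076262)·(2.312331 − 2.480000) / (-1.076262 − 1.812992) = 2.312331 − (0.180456)/(-2.889254) = 2.374788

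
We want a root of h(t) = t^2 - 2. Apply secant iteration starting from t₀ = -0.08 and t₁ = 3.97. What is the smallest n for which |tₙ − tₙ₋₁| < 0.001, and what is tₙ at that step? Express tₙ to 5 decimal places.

n = 8, tₙ = 1.41421

h(-0.08) = -1.9936000, h(3.97) = 13.7609000
t₂ = 3.9700000 − 13.7609000·(4.0500000)/(15.7545000) = 0.4324936;  |Δ| = 3.5375064
h(0.4324936) = -1.8129493
t₃ = 0.4324936 − (-1.8129493)·(-3.5375064)/(-15.5738493) = 0.8442941;  |Δ| = 0.4118006
h(0.8442941) = -1.2871674
t₄ = 0.8442941 − (-1.2871674)·(0.4118006)/(0.5257819) = 1.8524237;  |Δ| = 1.0081296
h(1.8524237) = 1.4314735
t₅ = 1.8524237 − 1.4314735·(1.0081296)/(2.7186409) = 1.3216030;  |Δ| = 0.5308207
h(1.3216030) = -0.2533654
t₆ = 1.3216030 − (-0.2533654)·(-0.5308207)/(-1.6848389) = 1.4014276;  |Δ| = 0.0798246
h(1.4014276) = -0.0360006
t₇ = 1.4014276 − (-0.0360006)·(0.0798246)/(0.2173648) = 1.4146484;  |Δ| = 0.0132208
h(1.4146484) = 0.0012301
t₈ = 1.4146484 − 0.0012301·(0.0132208)/(0.0372307) = 1.4142116;  |Δ| = 0.0004368
|t₈ − t₇| = 0.0004368 < 0.001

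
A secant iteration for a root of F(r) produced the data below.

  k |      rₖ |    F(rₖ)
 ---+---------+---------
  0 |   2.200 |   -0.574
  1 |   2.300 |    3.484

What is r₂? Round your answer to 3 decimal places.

2.214

r₂ = 2.300 − 3.484·(2.300 − 2.200) / (3.484 − (-0.574))
   = 2.300 − (0.34840)/(4.05800) = 2.21414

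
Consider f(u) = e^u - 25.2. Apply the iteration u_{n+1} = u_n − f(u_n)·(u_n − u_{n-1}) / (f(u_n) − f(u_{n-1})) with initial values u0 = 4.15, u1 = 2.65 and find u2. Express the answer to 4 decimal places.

f(4.15) = 38.234000, f(2.65) = -11.045961
u2 = 2.650000 − (-11.045961)·(2.650000 − 4.150000) / (-11.045961 − 38.234000) = 2.650000 − (16.568942)/(-49.279962) = 2.986221

2.9862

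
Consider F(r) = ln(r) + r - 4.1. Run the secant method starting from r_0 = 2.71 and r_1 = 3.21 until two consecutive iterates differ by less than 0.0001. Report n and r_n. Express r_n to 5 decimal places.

F(2.71) = -0.3930514, F(3.21) = 0.2762709
r_2 = 3.2100000 − 0.2762709·(0.5000000)/(0.6693223) = 3.0036189;  |Δ| = 0.2063811
F(3.0036189) = 0.0034368
r_3 = 3.0036189 − 0.0034368·(-0.2063811)/(-0.2728342) = 3.0010192;  |Δ| = 0.0025997
F(3.0010192) = -0.0000288
r_4 = 3.0010192 − (-0.0000288)·(-0.0025997)/(-0.0034656) = 3.0010408;  |Δ| = 0.0000216
|r_4 − r_3| = 0.0000216 < 0.0001

n = 4, r_n = 3.00104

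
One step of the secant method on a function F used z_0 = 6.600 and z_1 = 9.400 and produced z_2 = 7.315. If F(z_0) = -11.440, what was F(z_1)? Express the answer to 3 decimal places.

The secant line through (6.600, -11.440) and (9.400, F(z_1)) crosses zero at z_2 = 7.315.
So (6.600, -11.440), (9.400, F(z_1)), (7.315, 0) are collinear:
F(z_1) = -11.440 · (9.400 − 7.315) / (6.600 − 7.315) = -11.440 · (2.08500)/(-0.71500) = 33.36000

33.360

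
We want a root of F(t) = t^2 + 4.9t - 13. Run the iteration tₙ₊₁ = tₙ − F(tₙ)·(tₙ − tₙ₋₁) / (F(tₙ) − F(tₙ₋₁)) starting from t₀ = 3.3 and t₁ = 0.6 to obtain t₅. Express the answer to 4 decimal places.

1.9092

F(3.3) = 14.060000, F(0.6) = -9.700000
t₂ = 0.600000 − (-9.700000)·(0.600000 − 3.300000) / (-9.700000 − 14.060000) = 0.600000 − (26.190000)/(-23.760000) = 1.702273
F(1.702273) = -1.761131
t₃ = 1.702273 − (-1.761131)·(1.702273 − 0.600000) / (-1.761131 − (-9.700000)) = 1.702273 − (-1.941247)/(7.938869) = 1.946797
F(1.946797) = 0.329325
t₄ = 1.946797 − 0.329325·(1.946797 − 1.702273) / (0.329325 − (-1.761131)) = 1.946797 − (0.080528)/(2.090456) = 1.908275
F(1.908275) = -0.007936
t₅ = 1.908275 − (-0.007936)·(1.908275 − 1.946797) / (-0.007936 − 0.329325) = 1.908275 − (0.000306)/(-0.337260) = 1.909182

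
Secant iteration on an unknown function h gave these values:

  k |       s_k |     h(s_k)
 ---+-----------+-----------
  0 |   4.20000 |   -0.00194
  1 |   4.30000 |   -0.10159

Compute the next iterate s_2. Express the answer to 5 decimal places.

4.19805

s_2 = 4.30000 − (-0.10159)·(4.30000 − 4.20000) / (-0.10159 − (-0.00194))
   = 4.30000 − (-0.0101590)/(-0.0996500) = 4.1980532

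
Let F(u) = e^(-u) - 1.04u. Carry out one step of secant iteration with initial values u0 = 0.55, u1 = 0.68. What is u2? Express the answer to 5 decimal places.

0.55313

F(0.55) = 0.0049498, F(0.68) = -0.2005830
u2 = 0.6800000 − (-0.2005830)·(0.6800000 − 0.5500000) / (-0.2005830 − 0.0049498) = 0.6800000 − (-0.0260758)/(-0.2055328) = 0.5531308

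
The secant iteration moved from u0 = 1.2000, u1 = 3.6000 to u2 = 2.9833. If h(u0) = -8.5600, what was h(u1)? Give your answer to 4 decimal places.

2.9602

The secant line through (1.2000, -8.5600) and (3.6000, h(u1)) crosses zero at u2 = 2.9833.
So (1.2000, -8.5600), (3.6000, h(u1)), (2.9833, 0) are collinear:
h(u1) = -8.5600 · (3.6000 − 2.9833) / (1.2000 − 2.9833) = -8.5600 · (0.616700)/(-1.783300) = 2.960215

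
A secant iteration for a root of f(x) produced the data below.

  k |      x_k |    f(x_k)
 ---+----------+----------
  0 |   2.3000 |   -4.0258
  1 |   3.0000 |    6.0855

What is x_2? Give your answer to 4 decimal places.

2.5787

x_2 = 3.0000 − 6.0855·(3.0000 − 2.3000) / (6.0855 − (-4.0258))
   = 3.0000 − (4.259850)/(10.111300) = 2.578704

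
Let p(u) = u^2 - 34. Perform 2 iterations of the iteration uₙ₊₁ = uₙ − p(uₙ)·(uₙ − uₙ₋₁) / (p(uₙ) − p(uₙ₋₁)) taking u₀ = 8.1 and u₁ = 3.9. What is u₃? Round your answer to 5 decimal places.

p(8.1) = 31.6100000, p(3.9) = -18.7900000
u₂ = 3.9000000 − (-18.7900000)·(3.9000000 − 8.1000000) / (-18.7900000 − 31.6100000) = 3.9000000 − (78.9180000)/(-50.4000000) = 5.4658333
p(5.4658333) = -4.1246660
u₃ = 5.4658333 − (-4.1246660)·(5.4658333 − 3.9000000) / (-4.1246660 − (-18.7900000)) = 5.4658333 − (-6.4585395)/(14.6653340) = 5.9062283

5.90623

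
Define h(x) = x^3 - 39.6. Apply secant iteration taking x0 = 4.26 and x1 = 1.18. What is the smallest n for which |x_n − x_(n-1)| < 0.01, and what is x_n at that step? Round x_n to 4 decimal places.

n = 7, x_n = 3.4085

h(4.26) = 37.708776, h(1.18) = -37.956968
x2 = 1.180000 − (-37.956968)·(-3.080000)/(-75.665744) = 2.725051;  |Δ| = 1.545051
h(2.725051) = -19.364027
x3 = 2.725051 − (-19.364027)·(1.545051)/(18.592941) = 4.334179;  |Δ| = 1.609128
h(4.334179) = 41.818028
x4 = 4.334179 − 41.818028·(1.609128)/(61.182055) = 3.234338;  |Δ| = 1.099841
h(3.234338) = -5.765781
x5 = 3.234338 − (-5.765781)·(-1.099841)/(-47.583809) = 3.367607;  |Δ| = 0.133269
h(3.367607) = -1.408727
x6 = 3.367607 − (-1.408727)·(0.133269)/(4.357054) = 3.410695;  |Δ| = 0.043089
h(3.410695) = 0.076086
x7 = 3.410695 − 0.076086·(0.043089)/(1.484813) = 3.408487;  |Δ| = 0.002208
|x7 − x6| = 0.002208 < 0.01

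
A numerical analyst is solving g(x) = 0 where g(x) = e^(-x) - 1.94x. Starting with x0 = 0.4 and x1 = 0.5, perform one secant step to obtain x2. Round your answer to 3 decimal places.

0.359

g(0.4) = -0.10568, g(0.5) = -0.36347
x2 = 0.50000 − (-0.36347)·(0.50000 − 0.40000) / (-0.36347 − (-0.10568)) = 0.50000 − (-0.03635)/(-0.25779) = 0.35901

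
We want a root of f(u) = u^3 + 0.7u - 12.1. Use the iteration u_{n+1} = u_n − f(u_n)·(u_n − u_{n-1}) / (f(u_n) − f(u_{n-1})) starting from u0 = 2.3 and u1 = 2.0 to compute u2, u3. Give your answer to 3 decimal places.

f(2.3) = 1.67700, f(2.0) = -2.70000
u2 = 2.00000 − (-2.70000)·(2.00000 − 2.30000) / (-2.70000 − 1.67700) = 2.00000 − (0.81000)/(-4.37700) = 2.18506
f(2.18506) = -0.13794
u3 = 2.18506 − (-0.13794)·(2.18506 − 2.00000) / (-0.13794 − (-2.70000)) = 2.18506 − (-0.02553)/(2.56206) = 2.19502

2.185, 2.195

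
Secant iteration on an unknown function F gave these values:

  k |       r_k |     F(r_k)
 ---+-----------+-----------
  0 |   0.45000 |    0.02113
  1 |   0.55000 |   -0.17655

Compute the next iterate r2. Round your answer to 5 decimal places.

r2 = 0.55000 − (-0.17655)·(0.55000 − 0.45000) / (-0.17655 − 0.02113)
   = 0.55000 − (-0.0176550)/(-0.1976800) = 0.4606890

0.46069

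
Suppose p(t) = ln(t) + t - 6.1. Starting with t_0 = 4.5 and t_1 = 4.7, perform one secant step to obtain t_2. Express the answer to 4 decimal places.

4.5788

p(4.5) = -0.095923, p(4.7) = 0.147563
t_2 = 4.700000 − 0.147563·(4.700000 − 4.500000) / (0.147563 − (-0.095923)) = 4.700000 − (0.029513)/(0.243485) = 4.578791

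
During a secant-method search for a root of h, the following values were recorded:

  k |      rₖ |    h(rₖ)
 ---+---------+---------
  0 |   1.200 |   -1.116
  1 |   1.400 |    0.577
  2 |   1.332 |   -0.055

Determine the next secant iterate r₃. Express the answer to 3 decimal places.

1.338

r₃ = 1.332 − (-0.055)·(1.332 − 1.400) / (-0.055 − 0.577)
   = 1.332 − (0.00374)/(-0.63200) = 1.33792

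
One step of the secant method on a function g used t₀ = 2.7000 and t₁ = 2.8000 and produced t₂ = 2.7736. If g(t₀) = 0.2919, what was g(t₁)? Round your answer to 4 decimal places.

-0.1047

The secant line through (2.7000, 0.2919) and (2.8000, g(t₁)) crosses zero at t₂ = 2.7736.
So (2.7000, 0.2919), (2.8000, g(t₁)), (2.7736, 0) are collinear:
g(t₁) = 0.2919 · (2.8000 − 2.7736) / (2.7000 − 2.7736) = 0.2919 · (0.026400)/(-0.073600) = -0.104703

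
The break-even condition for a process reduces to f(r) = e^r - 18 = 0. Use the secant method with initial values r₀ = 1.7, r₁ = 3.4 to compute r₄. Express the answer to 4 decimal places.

2.9038

f(1.7) = -12.526053, f(3.4) = 11.964100
r₂ = 3.400000 − 11.964100·(3.400000 − 1.700000) / (11.964100 − (-12.526053)) = 3.400000 − (20.338970)/(24.490153) = 2.569504
f(2.569504) = -4.940653
r₃ = 2.569504 − (-4.940653)·(2.569504 − 3.400000) / (-4.940653 − 11.964100) = 2.569504 − (4.103191)/(-16.904753) = 2.812228
f(2.812228) = -1.353029
r₄ = 2.812228 − (-1.353029)·(2.812228 − 2.569504) / (-1.353029 − (-4.940653)) = 2.812228 − (-0.328413)/(3.587624) = 2.903769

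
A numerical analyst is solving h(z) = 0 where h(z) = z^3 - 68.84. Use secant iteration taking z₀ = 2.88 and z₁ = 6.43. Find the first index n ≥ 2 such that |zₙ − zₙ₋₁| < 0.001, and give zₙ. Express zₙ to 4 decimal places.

h(2.88) = -44.952128, h(6.43) = 197.007707
z₂ = 6.430000 − 197.007707·(3.550000)/(241.959835) = 3.539531;  |Δ| = 2.890469
h(3.539531) = -24.495759
z₃ = 3.539531 − (-24.495759)·(-2.890469)/(-221.503466) = 3.859184;  |Δ| = 0.319653
h(3.859184) = -11.364007
z₄ = 3.859184 − (-11.364007)·(0.319653)/(13.131752) = 4.135807;  |Δ| = 0.276622
h(4.135807) = 1.902541
z₅ = 4.135807 − 1.902541·(0.276622)/(13.266547) = 4.096136;  |Δ| = 0.039670
h(4.096136) = -0.113656
z₆ = 4.096136 − (-0.113656)·(-0.039670)/(-2.016196) = 4.098373;  |Δ| = 0.002236
h(4.098373) = -0.001032
z₇ = 4.098373 − (-0.001032)·(0.002236)/(0.112624) = 4.098393;  |Δ| = 0.000020
|z₇ − z₆| = 0.000020 < 0.001

n = 7, zₙ = 4.0984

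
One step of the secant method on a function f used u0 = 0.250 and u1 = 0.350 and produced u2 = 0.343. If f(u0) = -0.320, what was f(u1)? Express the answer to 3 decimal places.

0.024

The secant line through (0.250, -0.320) and (0.350, f(u1)) crosses zero at u2 = 0.343.
So (0.250, -0.320), (0.350, f(u1)), (0.343, 0) are collinear:
f(u1) = -0.320 · (0.350 − 0.343) / (0.250 − 0.343) = -0.320 · (0.00700)/(-0.09300) = 0.02409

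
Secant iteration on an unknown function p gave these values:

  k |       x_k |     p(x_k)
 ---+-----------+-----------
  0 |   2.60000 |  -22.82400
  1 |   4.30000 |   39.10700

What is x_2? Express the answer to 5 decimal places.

x_2 = 4.30000 − 39.10700·(4.30000 − 2.60000) / (39.10700 − (-22.82400))
   = 4.30000 − (66.4819000)/(61.9310000) = 3.2265166

3.22652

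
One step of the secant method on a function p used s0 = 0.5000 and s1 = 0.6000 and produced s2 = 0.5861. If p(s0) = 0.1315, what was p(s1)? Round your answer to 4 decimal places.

The secant line through (0.5000, 0.1315) and (0.6000, p(s1)) crosses zero at s2 = 0.5861.
So (0.5000, 0.1315), (0.6000, p(s1)), (0.5861, 0) are collinear:
p(s1) = 0.1315 · (0.6000 − 0.5861) / (0.5000 − 0.5861) = 0.1315 · (0.013900)/(-0.086100) = -0.021229

-0.0212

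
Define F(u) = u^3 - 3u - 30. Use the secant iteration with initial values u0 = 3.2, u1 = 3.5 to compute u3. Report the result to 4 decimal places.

3.4279

F(3.2) = -6.832000, F(3.5) = 2.375000
u2 = 3.500000 − 2.375000·(3.500000 − 3.200000) / (2.375000 − (-6.832000)) = 3.500000 − (0.712500)/(9.207000) = 3.422613
F(3.422613) = -0.174385
u3 = 3.422613 − (-0.174385)·(3.422613 − 3.500000) / (-0.174385 − 2.375000) = 3.422613 − (0.013495)/(-2.549385) = 3.427907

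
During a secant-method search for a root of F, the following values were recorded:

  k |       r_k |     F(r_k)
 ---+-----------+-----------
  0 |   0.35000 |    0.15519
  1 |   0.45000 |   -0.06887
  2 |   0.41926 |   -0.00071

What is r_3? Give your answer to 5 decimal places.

r_3 = 0.41926 − (-0.00071)·(0.41926 − 0.45000) / (-0.00071 − (-0.06887))
   = 0.41926 − (0.0000218)/(0.0681600) = 0.4189398

0.41894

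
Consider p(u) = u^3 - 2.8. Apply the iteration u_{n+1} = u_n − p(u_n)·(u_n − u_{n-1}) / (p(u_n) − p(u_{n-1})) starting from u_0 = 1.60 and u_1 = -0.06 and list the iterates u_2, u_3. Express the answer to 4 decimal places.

p(1.60) = 1.296000, p(-0.06) = -2.800216
u_2 = -0.060000 − (-2.800216)·(-0.060000 − 1.600000) / (-2.800216 − 1.296000) = -0.060000 − (4.648359)/(-4.096216) = 1.074793
p(1.074793) = -1.558420
u_3 = 1.074793 − (-1.558420)·(1.074793 − (-0.060000)) / (-1.558420 − (-2.800216)) = 1.074793 − (-1.768484)/(1.241796) = 2.498927

1.0748, 2.4989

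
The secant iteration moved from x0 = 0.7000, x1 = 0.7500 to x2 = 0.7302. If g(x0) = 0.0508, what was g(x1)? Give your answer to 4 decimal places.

-0.0333

The secant line through (0.7000, 0.0508) and (0.7500, g(x1)) crosses zero at x2 = 0.7302.
So (0.7000, 0.0508), (0.7500, g(x1)), (0.7302, 0) are collinear:
g(x1) = 0.0508 · (0.7500 − 0.7302) / (0.7000 − 0.7302) = 0.0508 · (0.019800)/(-0.030200) = -0.033306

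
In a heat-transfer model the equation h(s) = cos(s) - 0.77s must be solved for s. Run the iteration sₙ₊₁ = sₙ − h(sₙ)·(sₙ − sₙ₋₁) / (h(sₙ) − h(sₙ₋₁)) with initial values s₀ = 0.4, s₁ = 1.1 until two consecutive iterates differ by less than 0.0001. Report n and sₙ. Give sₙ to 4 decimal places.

h(0.4) = 0.613061, h(1.1) = -0.393404
s₂ = 1.100000 − (-0.393404)·(0.700000)/(-1.006465) = 0.826386;  |Δ| = 0.273614
h(0.826386) = 0.041221
s₃ = 0.826386 − 0.041221·(-0.273614)/(0.434625) = 0.852336;  |Δ| = 0.025950
h(0.852336) = 0.001927
s₄ = 0.852336 − 0.001927·(0.025950)/(-0.039294) = 0.853609;  |Δ| = 0.001273
h(0.853609) = -0.000012
s₅ = 0.853609 − (-0.000012)·(0.001273)/(-0.001939) = 0.853601;  |Δ| = 0.000008
|s₅ − s₄| = 0.000008 < 0.0001

n = 5, sₙ = 0.8536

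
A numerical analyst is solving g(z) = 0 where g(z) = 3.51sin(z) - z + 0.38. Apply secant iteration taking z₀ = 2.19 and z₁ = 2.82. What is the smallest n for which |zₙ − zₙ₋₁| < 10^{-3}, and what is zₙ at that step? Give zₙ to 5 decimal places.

n = 5, zₙ = 2.49491

g(2.19) = 1.0483365, g(2.82) = -1.3305663
z₂ = 2.8200000 − (-1.3305663)·(0.6300000)/(-2.3789029) = 2.4676288;  |Δ| = 0.3523712
g(2.4676288) = 0.1029202
z₃ = 2.4676288 − 0.1029202·(-0.3523712)/(1.4334865) = 2.4929281;  |Δ| = 0.0252992
g(2.4929281) = 0.0075429
z₄ = 2.4929281 − 0.0075429·(0.0252992)/(-0.0953773) = 2.4949288;  |Δ| = 0.0020008
g(2.4949288) = -0.0000585
z₅ = 2.4949288 − (-0.0000585)·(0.0020008)/(-0.0076014) = 2.4949134;  |Δ| = 0.0000154
|z₅ − z₄| = 0.0000154 < 10^{-3}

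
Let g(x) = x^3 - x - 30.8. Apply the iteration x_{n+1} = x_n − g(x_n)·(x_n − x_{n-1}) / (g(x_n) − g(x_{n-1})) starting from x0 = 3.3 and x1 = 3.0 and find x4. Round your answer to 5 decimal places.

3.24091

g(3.3) = 1.8370000, g(3.0) = -6.8000000
x2 = 3.0000000 − (-6.8000000)·(3.0000000 − 3.3000000) / (-6.8000000 − 1.8370000) = 3.0000000 − (2.0400000)/(-8.6370000) = 3.2361931
g(3.2361931) = -0.1437175
x3 = 3.2361931 − (-0.1437175)·(3.2361931 − 3.0000000) / (-0.1437175 − (-6.8000000)) = 3.2361931 − (-0.0339451)/(6.6562825) = 3.2412928
g(3.2412928) = 0.0116623
x4 = 3.2412928 − 0.0116623·(3.2412928 − 3.2361931) / (0.0116623 − (-0.1437175)) = 3.2412928 − (0.0000595)/(0.1553798) = 3.2409101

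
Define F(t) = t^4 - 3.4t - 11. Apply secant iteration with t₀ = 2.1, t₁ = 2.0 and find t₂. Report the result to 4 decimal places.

2.0579

F(2.1) = 1.308100, F(2.0) = -1.800000
t₂ = 2.000000 − (-1.800000)·(2.000000 − 2.100000) / (-1.800000 − 1.308100) = 2.000000 − (0.180000)/(-3.108100) = 2.057913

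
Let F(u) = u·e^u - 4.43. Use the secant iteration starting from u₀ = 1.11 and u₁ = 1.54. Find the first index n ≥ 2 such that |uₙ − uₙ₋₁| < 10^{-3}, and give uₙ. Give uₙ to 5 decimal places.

n = 5, uₙ = 1.25849

F(1.11) = -1.0618622, F(1.54) = 2.7534690
u₂ = 1.5400000 − 2.7534690·(0.4300000)/(3.8153312) = 1.2296753;  |Δ| = 0.3103247
F(1.2296753) = -0.2243647
u₃ = 1.2296753 − (-0.2243647)·(-0.3103247)/(-2.9778337) = 1.2530567;  |Δ| = 0.0233814
F(1.2530567) = -0.0430135
u₄ = 1.2530567 − (-0.0430135)·(0.0233814)/(0.1813511) = 1.2586023;  |Δ| = 0.0055457
F(1.2586023) = 0.0009065
u₅ = 1.2586023 − 0.0009065·(0.0055457)/(0.0439200) = 1.2584879;  |Δ| = 0.0001145
|u₅ − u₄| = 0.0001145 < 10^{-3}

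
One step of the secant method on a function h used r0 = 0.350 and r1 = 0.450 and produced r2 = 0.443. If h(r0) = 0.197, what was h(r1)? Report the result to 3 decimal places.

The secant line through (0.350, 0.197) and (0.450, h(r1)) crosses zero at r2 = 0.443.
So (0.350, 0.197), (0.450, h(r1)), (0.443, 0) are collinear:
h(r1) = 0.197 · (0.450 − 0.443) / (0.350 − 0.443) = 0.197 · (0.00700)/(-0.09300) = -0.01483

-0.015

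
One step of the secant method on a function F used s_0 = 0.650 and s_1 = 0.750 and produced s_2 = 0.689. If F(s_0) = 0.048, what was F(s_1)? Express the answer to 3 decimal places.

The secant line through (0.650, 0.048) and (0.750, F(s_1)) crosses zero at s_2 = 0.689.
So (0.650, 0.048), (0.750, F(s_1)), (0.689, 0) are collinear:
F(s_1) = 0.048 · (0.750 − 0.689) / (0.650 − 0.689) = 0.048 · (0.06100)/(-0.03900) = -0.07508

-0.075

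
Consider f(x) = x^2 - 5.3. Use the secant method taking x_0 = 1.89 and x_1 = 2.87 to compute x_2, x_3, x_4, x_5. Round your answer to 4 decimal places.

f(1.89) = -1.727900, f(2.87) = 2.936900
x_2 = 2.870000 − 2.936900·(2.870000 − 1.890000) / (2.936900 − (-1.727900)) = 2.870000 − (2.878162)/(4.664800) = 2.253004
f(2.253004) = -0.223972
x_3 = 2.253004 − (-0.223972)·(2.253004 − 2.870000) / (-0.223972 − 2.936900) = 2.253004 − (0.138190)/(-3.160872) = 2.296723
f(2.296723) = -0.025063
x_4 = 2.296723 − (-0.025063)·(2.296723 − 2.253004) / (-0.025063 − (-0.223972)) = 2.296723 − (-0.001096)/(0.198909) = 2.302232
f(2.302232) = 0.000271
x_5 = 2.302232 − 0.000271·(2.302232 − 2.296723) / (0.000271 − (-0.025063)) = 2.302232 − (0.000001)/(0.025334) = 2.302173

2.2530, 2.2967, 2.3022, 2.3022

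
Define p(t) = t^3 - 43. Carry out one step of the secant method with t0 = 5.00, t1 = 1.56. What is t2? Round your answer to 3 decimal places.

2.673

p(5.00) = 82.00000, p(1.56) = -39.20358
t2 = 1.56000 − (-39.20358)·(1.56000 − 5.00000) / (-39.20358 − 82.00000) = 1.56000 − (134.86033)/(-121.20358) = 2.67268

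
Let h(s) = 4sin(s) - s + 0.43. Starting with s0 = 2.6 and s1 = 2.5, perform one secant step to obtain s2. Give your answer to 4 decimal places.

2.5750

h(2.6) = -0.107995, h(2.5) = 0.323889
s2 = 2.500000 − 0.323889·(2.500000 − 2.600000) / (0.323889 − (-0.107995)) = 2.500000 − (-0.032389)/(0.431883) = 2.574995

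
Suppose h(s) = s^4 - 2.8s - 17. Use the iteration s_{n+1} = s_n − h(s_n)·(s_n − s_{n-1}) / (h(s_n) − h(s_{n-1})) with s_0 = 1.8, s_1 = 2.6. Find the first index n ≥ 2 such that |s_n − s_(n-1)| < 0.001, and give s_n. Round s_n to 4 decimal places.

n = 6, s_n = 2.1933

h(1.8) = -11.542400, h(2.6) = 21.417600
s_2 = 2.600000 − 21.417600·(0.800000)/(32.960000) = 2.080155;  |Δ| = 0.519845
h(2.080155) = -4.101106
s_3 = 2.080155 − (-4.101106)·(-0.519845)/(-25.518706) = 2.163699;  |Δ| = 0.083544
h(2.163699) = -1.141023
s_4 = 2.163699 − (-1.141023)·(0.083544)/(2.960083) = 2.195903;  |Δ| = 0.032204
h(2.195903) = 0.103068
s_5 = 2.195903 − 0.103068·(0.032204)/(1.244091) = 2.193235;  |Δ| = 0.002668
h(2.193235) = -0.002256
s_6 = 2.193235 − (-0.002256)·(-0.002668)/(-0.105324) = 2.193292;  |Δ| = 0.000057
|s_6 − s_5| = 0.000057 < 0.001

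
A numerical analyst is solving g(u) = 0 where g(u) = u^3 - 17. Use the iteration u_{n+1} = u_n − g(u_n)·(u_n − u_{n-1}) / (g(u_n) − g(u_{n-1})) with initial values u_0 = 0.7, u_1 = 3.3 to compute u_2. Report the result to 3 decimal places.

1.917

g(0.7) = -16.65700, g(3.3) = 18.93700
u_2 = 3.30000 − 18.93700·(3.30000 − 0.70000) / (18.93700 − (-16.65700)) = 3.30000 − (49.23620)/(35.59400) = 1.91673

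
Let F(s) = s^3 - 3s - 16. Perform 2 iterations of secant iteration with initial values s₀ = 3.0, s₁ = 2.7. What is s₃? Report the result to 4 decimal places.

2.9146

F(3.0) = 2.000000, F(2.7) = -4.417000
s₂ = 2.700000 − (-4.417000)·(2.700000 − 3.000000) / (-4.417000 − 2.000000) = 2.700000 − (1.325100)/(-6.417000) = 2.906498
F(2.906498) = -0.166174
s₃ = 2.906498 − (-0.166174)·(2.906498 − 2.700000) / (-0.166174 − (-4.417000)) = 2.906498 − (-0.034315)/(4.250826) = 2.914571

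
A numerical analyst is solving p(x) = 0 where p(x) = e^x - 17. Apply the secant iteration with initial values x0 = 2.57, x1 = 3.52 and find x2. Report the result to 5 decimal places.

p(2.57) = -3.9341756, p(3.52) = 16.7844285
x2 = 3.5200000 − 16.7844285·(3.5200000 − 2.5700000) / (16.7844285 − (-3.9341756)) = 3.5200000 − (15.9452070)/(20.7186040) = 2.7503918

2.75039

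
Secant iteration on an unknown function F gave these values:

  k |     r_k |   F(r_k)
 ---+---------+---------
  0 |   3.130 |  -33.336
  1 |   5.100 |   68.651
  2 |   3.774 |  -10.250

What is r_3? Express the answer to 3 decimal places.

3.946

r_3 = 3.774 − (-10.250)·(3.774 − 5.100) / (-10.250 − 68.651)
   = 3.774 − (13.59150)/(-78.90100) = 3.94626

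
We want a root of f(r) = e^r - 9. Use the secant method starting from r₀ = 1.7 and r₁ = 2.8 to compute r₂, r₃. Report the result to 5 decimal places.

f(1.7) = -3.5260526, f(2.8) = 7.4446468
r₂ = 2.8000000 − 7.4446468·(2.8000000 − 1.7000000) / (7.4446468 − (-3.5260526)) = 2.8000000 − (8.1891114)/(10.9706994) = 2.0535470
f(2.0535470) = -1.2044972
r₃ = 2.0535470 − (-1.2044972)·(2.0535470 − 2.8000000) / (-1.2044972 − 7.4446468) = 2.0535470 − (0.8991006)/(-8.6491440) = 2.1574995

2.05355, 2.15750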